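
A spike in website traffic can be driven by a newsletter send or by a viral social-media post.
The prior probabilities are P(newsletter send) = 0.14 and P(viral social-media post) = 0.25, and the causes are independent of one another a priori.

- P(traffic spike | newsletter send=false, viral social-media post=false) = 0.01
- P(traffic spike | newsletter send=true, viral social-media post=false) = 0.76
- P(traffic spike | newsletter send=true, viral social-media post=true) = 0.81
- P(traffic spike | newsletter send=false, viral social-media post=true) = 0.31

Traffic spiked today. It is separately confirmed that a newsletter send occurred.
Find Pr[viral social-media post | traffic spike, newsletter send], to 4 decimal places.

Pr[viral social-media post | traffic spike, newsletter send] ≈ 0.2621

By total probability over both values of viral social-media post:
  P(traffic spike | newsletter send) = 0.76×0.75 + 0.81×0.25
        = 0.570000 + 0.202500 = 0.772500
The terms with viral social-media post present sum to 0.202500, so
  P(viral social-media post | traffic spike, newsletter send) = 0.202500 / 0.772500 ≈ 0.2621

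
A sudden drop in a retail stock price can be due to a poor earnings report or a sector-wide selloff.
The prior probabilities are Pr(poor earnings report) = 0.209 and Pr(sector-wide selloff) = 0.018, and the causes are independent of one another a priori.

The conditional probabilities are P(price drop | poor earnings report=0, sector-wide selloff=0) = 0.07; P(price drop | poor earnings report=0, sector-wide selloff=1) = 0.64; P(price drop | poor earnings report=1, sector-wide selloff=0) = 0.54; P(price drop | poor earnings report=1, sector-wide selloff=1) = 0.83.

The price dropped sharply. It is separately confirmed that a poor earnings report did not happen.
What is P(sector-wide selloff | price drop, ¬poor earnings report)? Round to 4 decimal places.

P(price drop | ¬poor earnings report) = 0.07*0.982 + 0.64*0.018 = 0.068740 + 0.011520 = 0.080260
The sector-wide selloff-present share is 0.64*0.018 = 0.011520.
So P(sector-wide selloff | price drop, ¬poor earnings report) = 0.011520/0.080260 ≈ 0.1435.

P(sector-wide selloff | price drop, ¬poor earnings report) ≈ 0.1435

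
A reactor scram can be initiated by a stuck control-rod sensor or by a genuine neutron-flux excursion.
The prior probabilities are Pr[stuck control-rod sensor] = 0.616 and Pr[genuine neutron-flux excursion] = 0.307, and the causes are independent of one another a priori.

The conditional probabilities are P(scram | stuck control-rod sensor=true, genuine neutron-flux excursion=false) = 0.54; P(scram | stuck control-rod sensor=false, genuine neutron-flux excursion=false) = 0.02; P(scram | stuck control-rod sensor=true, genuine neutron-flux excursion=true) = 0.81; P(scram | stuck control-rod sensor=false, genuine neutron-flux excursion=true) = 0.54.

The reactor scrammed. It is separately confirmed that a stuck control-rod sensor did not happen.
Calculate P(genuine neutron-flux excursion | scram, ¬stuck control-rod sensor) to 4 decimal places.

P(genuine neutron-flux excursion | scram, ¬stuck control-rod sensor) ≈ 0.9228

Weight on genuine neutron-flux excursion=true, given the evidence: 0.54×0.307 = 0.165780
Denominator P(scram | ¬stuck control-rod sensor): 0.02×0.693 + 0.54×0.307 = 0.179640
Posterior = 0.165780 / 0.179640 ≈ 0.9228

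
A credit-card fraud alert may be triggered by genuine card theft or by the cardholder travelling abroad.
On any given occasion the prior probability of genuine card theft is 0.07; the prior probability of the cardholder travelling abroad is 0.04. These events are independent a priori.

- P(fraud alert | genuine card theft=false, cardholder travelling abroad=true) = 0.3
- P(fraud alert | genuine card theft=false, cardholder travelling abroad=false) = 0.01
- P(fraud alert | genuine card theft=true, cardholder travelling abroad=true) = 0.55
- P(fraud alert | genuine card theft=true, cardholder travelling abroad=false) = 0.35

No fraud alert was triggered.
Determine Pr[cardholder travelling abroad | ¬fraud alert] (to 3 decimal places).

Pr[cardholder travelling abroad | ¬fraud alert] ≈ 0.029

Enumerate the 4 (genuine card theft, cardholder travelling abroad) configurations and weight by the priors:
  P(¬fraud alert) = 0.99·0.93·0.96 + 0.7·0.93·0.04 + 0.65·0.07·0.96 + 0.45·0.07·0.04
        = 0.883872 + 0.026040 + 0.043680 + 0.001260 = 0.954852
Configurations with cardholder travelling abroad contribute 0.027300, so
  P(cardholder travelling abroad | ¬fraud alert) = 0.027300 / 0.954852 ≈ 0.029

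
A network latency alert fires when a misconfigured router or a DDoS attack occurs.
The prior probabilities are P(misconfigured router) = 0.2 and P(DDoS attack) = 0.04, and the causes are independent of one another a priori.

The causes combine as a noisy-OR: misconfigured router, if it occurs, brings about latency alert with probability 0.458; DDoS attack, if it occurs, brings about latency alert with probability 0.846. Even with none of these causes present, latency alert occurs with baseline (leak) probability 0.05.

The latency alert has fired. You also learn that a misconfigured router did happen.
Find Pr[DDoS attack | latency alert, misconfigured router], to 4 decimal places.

Under noisy-OR, P(latency alert | causes) = 1 − (1−0.05)·∏(1−qᵢ) over the active causes.
P(latency alert | misconfigured router) = 0.4851·0.96 + 0.920705·0.04 = 0.465696 + 0.036828 = 0.502524
Of this, 0.036828 comes from 0.920705·0.04 (the DDoS attack=true cases).
So P(DDoS attack | latency alert, misconfigured router) = 0.036828/0.502524 ≈ 0.0733.

Pr[DDoS attack | latency alert, misconfigured router] ≈ 0.0733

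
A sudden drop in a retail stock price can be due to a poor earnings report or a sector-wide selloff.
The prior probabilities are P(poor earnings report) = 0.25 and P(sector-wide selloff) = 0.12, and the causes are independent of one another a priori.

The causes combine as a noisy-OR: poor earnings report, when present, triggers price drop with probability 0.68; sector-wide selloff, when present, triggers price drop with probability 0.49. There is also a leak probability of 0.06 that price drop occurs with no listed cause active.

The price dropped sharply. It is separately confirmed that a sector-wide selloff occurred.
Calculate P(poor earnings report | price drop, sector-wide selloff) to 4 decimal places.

P(poor earnings report | price drop, sector-wide selloff) ≈ 0.3515

Under noisy-OR, P(price drop | causes) = 1 − (1−0.06)·∏(1−qᵢ) over the active causes.
Enumerate both values of poor earnings report and weight by the priors:
  P(price drop | sector-wide selloff) = 0.5206*0.75 + 0.846592*0.25
        = 0.390450 + 0.211648 = 0.602098
Keeping only the poor earnings report-present terms gives 0.211648, so
  P(poor earnings report | price drop, sector-wide selloff) = 0.211648 / 0.602098 ≈ 0.3515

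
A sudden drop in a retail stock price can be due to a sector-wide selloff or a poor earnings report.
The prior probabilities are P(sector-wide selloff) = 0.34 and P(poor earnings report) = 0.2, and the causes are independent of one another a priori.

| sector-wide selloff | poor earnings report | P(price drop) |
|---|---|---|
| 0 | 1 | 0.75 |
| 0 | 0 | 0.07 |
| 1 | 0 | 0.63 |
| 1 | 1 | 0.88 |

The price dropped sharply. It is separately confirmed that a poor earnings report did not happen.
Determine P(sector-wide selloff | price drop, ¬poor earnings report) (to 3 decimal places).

P(sector-wide selloff | price drop, ¬poor earnings report) ≈ 0.823

For the numerator, keep only sector-wide selloff=true terms: 0.63·0.34 = 0.214200
The normalizing constant is 0.07·0.66 + 0.63·0.34 = 0.260400
Posterior = 0.214200 / 0.260400 ≈ 0.823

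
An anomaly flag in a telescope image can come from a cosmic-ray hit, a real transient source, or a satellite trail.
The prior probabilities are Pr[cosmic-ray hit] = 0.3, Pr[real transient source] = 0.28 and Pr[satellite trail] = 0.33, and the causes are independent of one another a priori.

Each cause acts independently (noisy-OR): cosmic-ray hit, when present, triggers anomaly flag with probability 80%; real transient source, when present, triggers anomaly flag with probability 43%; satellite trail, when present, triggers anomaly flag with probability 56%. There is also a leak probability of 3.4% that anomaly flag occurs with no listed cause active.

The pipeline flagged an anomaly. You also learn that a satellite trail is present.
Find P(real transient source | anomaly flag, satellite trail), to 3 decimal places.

Under noisy-OR, P(anomaly flag | causes) = 1 − (1−0.034)·∏(1−qᵢ) over the active causes.
Enumerate the 4 (cosmic-ray hit, real transient source) configurations and weight by the priors:
  P(anomaly flag | satellite trail) = 0.57496×0.7×0.72 + 0.757727×0.7×0.28 + 0.914992×0.3×0.72 + 0.951545×0.3×0.28
        = 0.289780 + 0.148514 + 0.197638 + 0.079930 = 0.715862
Keeping only the real transient source-present terms gives 0.228444, so
  P(real transient source | anomaly flag, satellite trail) = 0.228444 / 0.715862 ≈ 0.319

P(real transient source | anomaly flag, satellite trail) ≈ 0.319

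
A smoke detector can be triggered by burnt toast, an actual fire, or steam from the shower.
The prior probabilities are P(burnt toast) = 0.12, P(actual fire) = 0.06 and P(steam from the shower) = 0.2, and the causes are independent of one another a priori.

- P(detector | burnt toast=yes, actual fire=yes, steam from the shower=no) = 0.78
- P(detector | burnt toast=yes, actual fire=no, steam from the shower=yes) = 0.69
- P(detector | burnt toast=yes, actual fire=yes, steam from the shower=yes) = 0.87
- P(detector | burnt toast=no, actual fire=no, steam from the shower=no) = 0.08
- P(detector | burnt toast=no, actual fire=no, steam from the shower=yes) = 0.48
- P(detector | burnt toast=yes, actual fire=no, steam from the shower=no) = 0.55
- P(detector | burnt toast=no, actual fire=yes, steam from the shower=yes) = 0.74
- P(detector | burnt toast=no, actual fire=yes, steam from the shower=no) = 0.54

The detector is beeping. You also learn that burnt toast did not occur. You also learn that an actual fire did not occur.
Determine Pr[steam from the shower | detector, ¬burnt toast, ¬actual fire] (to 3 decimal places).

Pr[steam from the shower | detector, ¬burnt toast, ¬actual fire] ≈ 0.600

Sum P(detector|·) weighted by the priors over both values of steam from the shower:
  P(detector | ¬burnt toast, ¬actual fire) = 0.08·0.8 + 0.48·0.2
        = 0.064000 + 0.096000 = 0.160000
Configurations with steam from the shower contribute 0.096000, so
  P(steam from the shower | detector, ¬burnt toast, ¬actual fire) = 0.096000 / 0.160000 ≈ 0.600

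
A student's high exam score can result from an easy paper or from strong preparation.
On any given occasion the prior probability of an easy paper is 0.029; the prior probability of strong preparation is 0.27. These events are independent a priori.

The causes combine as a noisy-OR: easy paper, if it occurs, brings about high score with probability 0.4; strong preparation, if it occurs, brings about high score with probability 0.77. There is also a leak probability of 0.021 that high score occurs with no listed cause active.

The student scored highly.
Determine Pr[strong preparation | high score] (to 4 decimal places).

Under noisy-OR, P(high score | causes) = 1 − (1−0.021)·∏(1−qᵢ) over the active causes.
Enumerate the 4 (easy paper, strong preparation) configurations and weight by the priors:
  P(high score) = 0.021*0.971*0.73 + 0.77483*0.971*0.27 + 0.4126*0.029*0.73 + 0.864898*0.029*0.27
        = 0.014885 + 0.203137 + 0.008735 + 0.006772 = 0.233529
The terms with strong preparation present sum to 0.209909, so
  P(strong preparation | high score) = 0.209909 / 0.233529 ≈ 0.8989

Pr[strong preparation | high score] ≈ 0.8989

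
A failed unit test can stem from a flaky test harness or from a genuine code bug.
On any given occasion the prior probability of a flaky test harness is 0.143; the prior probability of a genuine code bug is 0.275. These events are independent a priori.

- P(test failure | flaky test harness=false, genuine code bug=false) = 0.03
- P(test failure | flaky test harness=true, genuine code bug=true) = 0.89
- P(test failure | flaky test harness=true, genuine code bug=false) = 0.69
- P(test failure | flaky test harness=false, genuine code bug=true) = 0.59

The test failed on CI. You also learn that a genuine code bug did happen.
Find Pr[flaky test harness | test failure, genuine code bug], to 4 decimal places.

Pr[flaky test harness | test failure, genuine code bug] ≈ 0.2011

By total probability over both values of flaky test harness:
  P(test failure | genuine code bug) = 0.59·0.857 + 0.89·0.143
        = 0.505630 + 0.127270 = 0.632900
Configurations with flaky test harness contribute 0.127270, so
  P(flaky test harness | test failure, genuine code bug) = 0.127270 / 0.632900 ≈ 0.2011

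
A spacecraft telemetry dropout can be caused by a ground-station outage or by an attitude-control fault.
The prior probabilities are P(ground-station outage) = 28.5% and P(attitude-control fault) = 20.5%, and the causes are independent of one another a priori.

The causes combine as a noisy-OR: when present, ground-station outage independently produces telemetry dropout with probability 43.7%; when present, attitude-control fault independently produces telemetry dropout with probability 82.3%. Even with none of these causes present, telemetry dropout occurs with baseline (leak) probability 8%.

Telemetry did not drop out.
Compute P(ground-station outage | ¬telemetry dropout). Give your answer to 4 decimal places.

Under noisy-OR, P(telemetry dropout | causes) = 1 − (1−0.08)·∏(1−qᵢ) over the active causes.
P(¬telemetry dropout) = 0.92×0.715×0.795 + 0.16284×0.715×0.205 + 0.51796×0.285×0.795 + 0.091679×0.285×0.205 = 0.522951 + 0.023868 + 0.117357 + 0.005356 = 0.669532
Of this, 0.122713 comes from 0.117357 + 0.005356 (the ground-station outage=true cases).
So P(ground-station outage | ¬telemetry dropout) = 0.122713/0.669532 ≈ 0.1833.

P(ground-station outage | ¬telemetry dropout) ≈ 0.1833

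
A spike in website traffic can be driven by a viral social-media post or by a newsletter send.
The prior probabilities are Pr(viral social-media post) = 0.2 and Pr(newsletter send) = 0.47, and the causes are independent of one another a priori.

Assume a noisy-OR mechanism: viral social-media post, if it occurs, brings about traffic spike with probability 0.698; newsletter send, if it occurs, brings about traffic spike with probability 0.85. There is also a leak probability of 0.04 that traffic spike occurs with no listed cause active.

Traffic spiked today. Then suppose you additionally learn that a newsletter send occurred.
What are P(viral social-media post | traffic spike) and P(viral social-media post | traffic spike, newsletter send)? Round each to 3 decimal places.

Under noisy-OR, P(traffic spike | causes) = 1 − (1−0.04)·∏(1−qᵢ) over the active causes.
Enumerate the 4 (viral social-media post, newsletter send) configurations and weight by the priors:
  P(traffic spike) = 0.04·0.8·0.53 + 0.856·0.8·0.47 + 0.71008·0.2·0.53 + 0.956512·0.2·0.47
        = 0.016960 + 0.321856 + 0.075268 + 0.089912 = 0.503996
Configurations with viral social-media post contribute 0.165180, so
  P(viral social-media post | traffic spike) = 0.165180 / 0.503996 ≈ 0.328

Now also conditioning on newsletter send=true:
P(traffic spike | newsletter send) = 0.856·0.8 + 0.956512·0.2 = 0.684800 + 0.191302 = 0.876102
Of this, 0.191302 comes from 0.956512·0.2 (the viral social-media post=true cases).
Hence the posterior is 0.191302/0.876102 ≈ 0.218.
Conditioning on newsletter send lowers the posterior on viral social-media post: the classic explaining-away effect in a common-effect structure.

P(viral social-media post | traffic spike) ≈ 0.328; P(viral social-media post | traffic spike, newsletter send) ≈ 0.218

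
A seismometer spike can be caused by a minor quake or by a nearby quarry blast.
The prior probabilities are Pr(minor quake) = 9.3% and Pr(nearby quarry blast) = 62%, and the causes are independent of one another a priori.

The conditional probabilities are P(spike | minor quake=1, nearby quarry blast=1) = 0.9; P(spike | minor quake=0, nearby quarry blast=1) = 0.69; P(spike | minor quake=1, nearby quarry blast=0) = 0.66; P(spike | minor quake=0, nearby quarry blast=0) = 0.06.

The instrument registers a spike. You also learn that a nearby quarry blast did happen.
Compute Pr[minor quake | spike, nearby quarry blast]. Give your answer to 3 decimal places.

Pr[minor quake | spike, nearby quarry blast] ≈ 0.118

Sum P(spike|·) weighted by the priors over both values of minor quake:
  P(spike | nearby quarry blast) = 0.69×0.907 + 0.9×0.093
        = 0.625830 + 0.083700 = 0.709530
Configurations with minor quake contribute 0.083700, so
  P(minor quake | spike, nearby quarry blast) = 0.083700 / 0.709530 ≈ 0.118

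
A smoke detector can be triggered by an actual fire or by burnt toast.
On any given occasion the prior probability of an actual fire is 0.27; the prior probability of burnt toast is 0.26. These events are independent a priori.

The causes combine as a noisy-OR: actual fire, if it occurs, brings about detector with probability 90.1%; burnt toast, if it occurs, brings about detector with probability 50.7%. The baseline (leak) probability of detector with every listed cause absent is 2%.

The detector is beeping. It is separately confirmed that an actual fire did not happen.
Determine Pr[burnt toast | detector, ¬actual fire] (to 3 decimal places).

Under noisy-OR, P(detector | causes) = 1 − (1−0.02)·∏(1−qᵢ) over the active causes.
For the numerator, keep only burnt toast=true terms: 0.51686·0.26 = 0.134384
Normalizer over all consistent configurations: 0.02·0.74 + 0.51686·0.26 = 0.149184
P(burnt toast | detector, ¬actual fire) = 0.134384/0.149184 ≈ 0.901

Pr[burnt toast | detector, ¬actual fire] ≈ 0.901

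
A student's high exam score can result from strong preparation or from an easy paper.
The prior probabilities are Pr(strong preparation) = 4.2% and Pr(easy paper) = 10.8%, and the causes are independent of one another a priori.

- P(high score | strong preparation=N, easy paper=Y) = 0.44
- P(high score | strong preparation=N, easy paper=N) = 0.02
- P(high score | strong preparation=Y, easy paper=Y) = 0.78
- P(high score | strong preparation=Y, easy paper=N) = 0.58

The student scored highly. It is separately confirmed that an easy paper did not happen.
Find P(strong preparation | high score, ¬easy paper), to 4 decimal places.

P(strong preparation | high score, ¬easy paper) ≈ 0.5597

P(high score | ¬easy paper) = 0.02·0.958 + 0.58·0.042 = 0.019160 + 0.024360 = 0.043520
Of this, 0.024360 comes from 0.58·0.042 (the strong preparation=true cases).
P(strong preparation | high score, ¬easy paper) = 0.024360 / 0.043520 ≈ 0.5597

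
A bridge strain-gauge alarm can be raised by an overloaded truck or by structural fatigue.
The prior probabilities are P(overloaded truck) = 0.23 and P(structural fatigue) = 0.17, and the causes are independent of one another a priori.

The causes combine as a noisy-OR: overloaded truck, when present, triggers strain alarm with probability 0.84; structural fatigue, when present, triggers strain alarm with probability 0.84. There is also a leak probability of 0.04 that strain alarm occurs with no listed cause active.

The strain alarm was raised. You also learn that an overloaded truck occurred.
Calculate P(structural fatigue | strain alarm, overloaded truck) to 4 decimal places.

Under noisy-OR, P(strain alarm | causes) = 1 − (1−0.04)·∏(1−qᵢ) over the active causes.
For the numerator, keep only structural fatigue=true terms: 0.975424·0.17 = 0.165822
Normalizer over all consistent configurations: 0.8464·0.83 + 0.975424·0.17 = 0.868334
P(structural fatigue | strain alarm, overloaded truck) = 0.165822/0.868334 ≈ 0.1910

P(structural fatigue | strain alarm, overloaded truck) ≈ 0.1910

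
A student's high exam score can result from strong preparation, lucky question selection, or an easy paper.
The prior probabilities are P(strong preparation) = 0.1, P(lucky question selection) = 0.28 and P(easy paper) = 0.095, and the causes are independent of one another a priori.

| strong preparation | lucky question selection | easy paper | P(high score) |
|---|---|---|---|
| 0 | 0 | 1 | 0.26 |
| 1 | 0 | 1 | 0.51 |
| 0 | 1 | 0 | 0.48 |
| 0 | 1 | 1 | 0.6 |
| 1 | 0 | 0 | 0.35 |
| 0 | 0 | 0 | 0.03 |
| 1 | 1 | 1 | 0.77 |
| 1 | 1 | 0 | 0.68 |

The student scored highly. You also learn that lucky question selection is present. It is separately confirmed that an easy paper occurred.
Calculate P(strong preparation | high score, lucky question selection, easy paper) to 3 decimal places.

By total probability over both values of strong preparation:
  P(high score | lucky question selection, easy paper) = 0.6·0.9 + 0.77·0.1
        = 0.540000 + 0.077000 = 0.617000
Keeping only the strong preparation-present terms gives 0.077000, so
  P(strong preparation | high score, lucky question selection, easy paper) = 0.077000 / 0.617000 ≈ 0.125

P(strong preparation | high score, lucky question selection, easy paper) ≈ 0.125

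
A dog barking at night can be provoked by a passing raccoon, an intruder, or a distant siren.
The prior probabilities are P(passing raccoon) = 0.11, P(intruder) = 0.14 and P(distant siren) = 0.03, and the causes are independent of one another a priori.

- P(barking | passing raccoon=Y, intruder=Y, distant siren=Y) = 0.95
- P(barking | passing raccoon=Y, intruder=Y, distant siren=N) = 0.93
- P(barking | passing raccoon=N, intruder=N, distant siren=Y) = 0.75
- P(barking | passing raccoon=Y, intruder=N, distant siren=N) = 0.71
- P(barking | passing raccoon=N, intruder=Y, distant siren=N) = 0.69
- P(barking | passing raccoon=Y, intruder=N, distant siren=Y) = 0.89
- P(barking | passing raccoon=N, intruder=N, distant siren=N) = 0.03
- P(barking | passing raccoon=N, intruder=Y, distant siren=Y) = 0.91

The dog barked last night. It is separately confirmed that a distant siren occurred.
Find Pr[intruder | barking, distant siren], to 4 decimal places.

Pr[intruder | barking, distant siren] ≈ 0.1628

P(barking | distant siren) = 0.75*0.89*0.86 + 0.91*0.89*0.14 + 0.89*0.11*0.86 + 0.95*0.11*0.14 = 0.574050 + 0.113386 + 0.084194 + 0.014630 = 0.786260
Restricting to configurations with intruder present: 0.113386 + 0.014630 = 0.128016.
So P(intruder | barking, distant siren) = 0.128016/0.786260 ≈ 0.1628.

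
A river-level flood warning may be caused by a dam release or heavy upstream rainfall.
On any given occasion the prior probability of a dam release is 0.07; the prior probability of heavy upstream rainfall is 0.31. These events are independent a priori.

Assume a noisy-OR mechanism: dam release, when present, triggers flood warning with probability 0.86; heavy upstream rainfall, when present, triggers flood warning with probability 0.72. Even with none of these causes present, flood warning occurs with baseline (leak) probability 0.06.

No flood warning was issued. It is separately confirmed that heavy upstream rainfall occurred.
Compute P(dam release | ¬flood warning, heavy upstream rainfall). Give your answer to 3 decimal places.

Under noisy-OR, P(flood warning | causes) = 1 − (1−0.06)·∏(1−qᵢ) over the active causes.
By total probability over both values of dam release:
  P(¬flood warning | heavy upstream rainfall) = 0.2632×0.93 + 0.036848×0.07
        = 0.244776 + 0.002579 = 0.247355
The terms with dam release present sum to 0.002579, so
  P(dam release | ¬flood warning, heavy upstream rainfall) = 0.002579 / 0.247355 ≈ 0.010

P(dam release | ¬flood warning, heavy upstream rainfall) ≈ 0.010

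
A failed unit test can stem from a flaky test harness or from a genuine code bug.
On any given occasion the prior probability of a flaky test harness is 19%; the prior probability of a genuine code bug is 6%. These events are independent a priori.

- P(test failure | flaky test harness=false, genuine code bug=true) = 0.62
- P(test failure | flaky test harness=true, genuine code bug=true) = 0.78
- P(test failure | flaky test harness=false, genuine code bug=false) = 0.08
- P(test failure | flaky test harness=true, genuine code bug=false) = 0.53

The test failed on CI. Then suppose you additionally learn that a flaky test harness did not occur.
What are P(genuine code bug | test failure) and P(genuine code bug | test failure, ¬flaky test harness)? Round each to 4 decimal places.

By total probability over the 4 (flaky test harness, genuine code bug) configurations:
  P(test failure) = 0.08*0.81*0.94 + 0.62*0.81*0.06 + 0.53*0.19*0.94 + 0.78*0.19*0.06
        = 0.060912 + 0.030132 + 0.094658 + 0.008892 = 0.194594
The terms with genuine code bug present sum to 0.039024, so
  P(genuine code bug | test failure) = 0.039024 / 0.194594 ≈ 0.2005

Now condition on the additional information:
P(test failure | ¬flaky test harness) = 0.08×0.94 + 0.62×0.06 = 0.075200 + 0.037200 = 0.112400
The genuine code bug-present share is 0.62×0.06 = 0.037200.
So P(genuine code bug | test failure, ¬flaky test harness) = 0.037200/0.112400 ≈ 0.3310.
With flaky test harness excluded, genuine code bug must carry more of the explanatory weight for the test failure.

P(genuine code bug | test failure) ≈ 0.2005; P(genuine code bug | test failure, ¬flaky test harness) ≈ 0.3310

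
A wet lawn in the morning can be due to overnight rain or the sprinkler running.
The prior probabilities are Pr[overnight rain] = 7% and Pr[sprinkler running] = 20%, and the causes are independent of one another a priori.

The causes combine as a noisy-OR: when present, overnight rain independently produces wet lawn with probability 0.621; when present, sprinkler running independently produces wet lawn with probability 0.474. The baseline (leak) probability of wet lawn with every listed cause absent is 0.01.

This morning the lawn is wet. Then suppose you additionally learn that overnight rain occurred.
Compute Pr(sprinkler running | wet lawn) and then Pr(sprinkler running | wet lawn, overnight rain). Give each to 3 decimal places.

Pr(sprinkler running | wet lawn) ≈ 0.703; Pr(sprinkler running | wet lawn, overnight rain) ≈ 0.243

Under noisy-OR, P(wet lawn | causes) = 1 − (1−0.01)·∏(1−qᵢ) over the active causes.
By total probability over the 4 (overnight rain, sprinkler running) configurations:
  P(wet lawn) = 0.01×0.93×0.8 + 0.47926×0.93×0.2 + 0.62479×0.07×0.8 + 0.80264×0.07×0.2
        = 0.007440 + 0.089142 + 0.034988 + 0.011237 = 0.142807
Configurations with sprinkler running contribute 0.100379, so
  P(sprinkler running | wet lawn) = 0.100379 / 0.142807 ≈ 0.703

With the extra evidence:
P(wet lawn | overnight rain) = 0.62479×0.8 + 0.80264×0.2 = 0.499832 + 0.160528 = 0.660360
The sprinkler running-present share is 0.80264×0.2 = 0.160528.
So P(sprinkler running | wet lawn, overnight rain) = 0.160528/0.660360 ≈ 0.243.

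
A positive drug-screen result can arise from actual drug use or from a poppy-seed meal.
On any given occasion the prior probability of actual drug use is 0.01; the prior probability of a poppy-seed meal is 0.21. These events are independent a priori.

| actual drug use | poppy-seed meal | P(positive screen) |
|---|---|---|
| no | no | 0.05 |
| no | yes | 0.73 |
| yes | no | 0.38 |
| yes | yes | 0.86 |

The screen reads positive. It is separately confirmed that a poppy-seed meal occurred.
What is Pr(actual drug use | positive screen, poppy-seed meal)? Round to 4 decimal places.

Sum P(positive screen|·) weighted by the priors over both values of actual drug use:
  P(positive screen | poppy-seed meal) = 0.73×0.99 + 0.86×0.01
        = 0.722700 + 0.008600 = 0.731300
Keeping only the actual drug use-present terms gives 0.008600, so
  P(actual drug use | positive screen, poppy-seed meal) = 0.008600 / 0.731300 ≈ 0.0118

Pr(actual drug use | positive screen, poppy-seed meal) ≈ 0.0118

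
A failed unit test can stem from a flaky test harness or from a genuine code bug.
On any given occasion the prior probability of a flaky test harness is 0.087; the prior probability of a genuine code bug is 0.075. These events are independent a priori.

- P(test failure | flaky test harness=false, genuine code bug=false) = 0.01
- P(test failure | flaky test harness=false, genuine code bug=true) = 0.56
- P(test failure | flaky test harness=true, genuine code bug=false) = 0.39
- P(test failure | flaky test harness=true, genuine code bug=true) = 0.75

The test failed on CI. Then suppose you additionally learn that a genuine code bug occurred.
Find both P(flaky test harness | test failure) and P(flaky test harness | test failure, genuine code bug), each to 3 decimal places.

Enumerate the 4 (flaky test harness, genuine code bug) configurations and weight by the priors:
  P(test failure) = 0.01×0.913×0.925 + 0.56×0.913×0.075 + 0.39×0.087×0.925 + 0.75×0.087×0.075
        = 0.008445 + 0.038346 + 0.031385 + 0.004894 = 0.083070
Configurations with flaky test harness contribute 0.036279, so
  P(flaky test harness | test failure) = 0.036279 / 0.083070 ≈ 0.437

Now also conditioning on genuine code bug=true:
P(test failure | genuine code bug) = 0.56×0.913 + 0.75×0.087 = 0.511280 + 0.065250 = 0.576530
Of this, 0.065250 comes from 0.75×0.087 (the flaky test harness=true cases).
So P(flaky test harness | test failure, genuine code bug) = 0.065250/0.576530 ≈ 0.113.

P(flaky test harness | test failure) ≈ 0.437; P(flaky test harness | test failure, genuine code bug) ≈ 0.113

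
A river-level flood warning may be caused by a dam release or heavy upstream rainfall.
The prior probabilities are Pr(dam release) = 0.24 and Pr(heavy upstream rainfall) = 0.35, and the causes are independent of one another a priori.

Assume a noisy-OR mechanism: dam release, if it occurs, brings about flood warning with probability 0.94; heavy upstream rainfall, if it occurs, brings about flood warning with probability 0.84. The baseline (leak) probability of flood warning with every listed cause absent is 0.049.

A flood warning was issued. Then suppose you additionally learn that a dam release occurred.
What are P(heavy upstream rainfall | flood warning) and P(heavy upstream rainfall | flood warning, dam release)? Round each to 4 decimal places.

P(heavy upstream rainfall | flood warning) ≈ 0.6432; P(heavy upstream rainfall | flood warning, dam release) ≈ 0.3614

Under noisy-OR, P(flood warning | causes) = 1 − (1−0.049)·∏(1−qᵢ) over the active causes.
By total probability over the 4 (dam release, heavy upstream rainfall) configurations:
  P(flood warning) = 0.049×0.76×0.65 + 0.84784×0.76×0.35 + 0.94294×0.24×0.65 + 0.99087×0.24×0.35
        = 0.024206 + 0.225525 + 0.147099 + 0.083233 = 0.480063
Keeping only the heavy upstream rainfall-present terms gives 0.308758, so
  P(heavy upstream rainfall | flood warning) = 0.308758 / 0.480063 ≈ 0.6432

With the extra evidence:
Weight on heavy upstream rainfall=true, given the evidence: 0.99087×0.35 = 0.346805
Normalizer over all consistent configurations: 0.94294×0.65 + 0.99087×0.35 = 0.959716
Posterior = 0.346805 / 0.959716 ≈ 0.3614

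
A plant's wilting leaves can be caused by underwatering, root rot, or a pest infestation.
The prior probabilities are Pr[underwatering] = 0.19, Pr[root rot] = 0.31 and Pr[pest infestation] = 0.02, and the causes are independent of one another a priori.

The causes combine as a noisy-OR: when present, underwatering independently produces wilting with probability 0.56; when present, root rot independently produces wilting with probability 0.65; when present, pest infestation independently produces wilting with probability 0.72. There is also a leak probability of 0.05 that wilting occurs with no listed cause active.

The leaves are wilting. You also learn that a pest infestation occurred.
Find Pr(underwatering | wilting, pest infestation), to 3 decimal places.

Under noisy-OR, P(wilting | causes) = 1 − (1−0.05)·∏(1−qᵢ) over the active causes.
Weight on underwatering=true, given the evidence: 0.115756 + 0.056487 = 0.172243
The normalizing constant is 0.734×0.81×0.69 + 0.9069×0.81×0.31 + 0.88296×0.19×0.69 + 0.959036×0.19×0.31 = 0.810199
P(underwatering | wilting, pest infestation) = 0.172243/0.810199 ≈ 0.213

Pr(underwatering | wilting, pest infestation) ≈ 0.213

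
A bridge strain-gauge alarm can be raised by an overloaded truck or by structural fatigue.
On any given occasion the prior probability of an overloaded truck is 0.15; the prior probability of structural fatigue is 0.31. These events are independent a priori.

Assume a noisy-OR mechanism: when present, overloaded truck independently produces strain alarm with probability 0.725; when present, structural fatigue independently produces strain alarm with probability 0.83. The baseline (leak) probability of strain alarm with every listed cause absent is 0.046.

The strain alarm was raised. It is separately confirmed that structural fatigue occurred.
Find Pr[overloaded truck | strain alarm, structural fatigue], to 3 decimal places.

Under noisy-OR, P(strain alarm | causes) = 1 − (1−0.046)·∏(1−qᵢ) over the active causes.
P(strain alarm | structural fatigue) = 0.83782×0.85 + 0.9554×0.15 = 0.712147 + 0.143310 = 0.855457
Of this, 0.143310 comes from 0.9554×0.15 (the overloaded truck=true cases).
So P(overloaded truck | strain alarm, structural fatigue) = 0.143310/0.855457 ≈ 0.168.

Pr[overloaded truck | strain alarm, structural fatigue] ≈ 0.168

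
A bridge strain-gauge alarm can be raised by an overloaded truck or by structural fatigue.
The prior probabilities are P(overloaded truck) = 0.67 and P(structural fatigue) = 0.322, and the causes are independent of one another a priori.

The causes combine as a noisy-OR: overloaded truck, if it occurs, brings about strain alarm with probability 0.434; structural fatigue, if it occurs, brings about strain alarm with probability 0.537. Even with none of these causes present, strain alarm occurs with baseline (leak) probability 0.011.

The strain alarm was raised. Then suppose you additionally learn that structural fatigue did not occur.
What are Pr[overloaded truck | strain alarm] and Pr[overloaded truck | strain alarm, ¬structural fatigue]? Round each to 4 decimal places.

Pr[overloaded truck | strain alarm] ≈ 0.8569; Pr[overloaded truck | strain alarm, ¬structural fatigue] ≈ 0.9878

Under noisy-OR, P(strain alarm | causes) = 1 − (1−0.011)·∏(1−qᵢ) over the active causes.
P(strain alarm) = 0.011×0.33×0.678 + 0.542093×0.33×0.322 + 0.440226×0.67×0.678 + 0.740825×0.67×0.322 = 0.002461 + 0.057603 + 0.199977 + 0.159826 = 0.419867
Of this, 0.359803 comes from 0.199977 + 0.159826 (the overloaded truck=true cases).
Hence the posterior is 0.359803/0.419867 ≈ 0.8569.

Now also conditioning on structural fatigue≠true:
Numerator (weight on configurations with overloaded truck): 0.440226*0.67 = 0.294951
Denominator P(strain alarm | ¬structural fatigue): 0.011*0.33 + 0.440226*0.67 = 0.298581
Posterior = 0.294951 / 0.298581 ≈ 0.9878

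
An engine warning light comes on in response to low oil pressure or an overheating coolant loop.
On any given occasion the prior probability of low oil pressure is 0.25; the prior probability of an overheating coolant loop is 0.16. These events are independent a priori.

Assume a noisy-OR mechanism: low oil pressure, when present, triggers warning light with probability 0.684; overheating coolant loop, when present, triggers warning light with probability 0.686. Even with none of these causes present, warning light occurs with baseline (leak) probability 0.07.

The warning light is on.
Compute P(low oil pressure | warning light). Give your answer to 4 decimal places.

P(low oil pressure | warning light) ≈ 0.5885

Under noisy-OR, P(warning light | causes) = 1 − (1−0.07)·∏(1−qᵢ) over the active causes.
Enumerate the 4 (low oil pressure, overheating coolant loop) configurations and weight by the priors:
  P(warning light) = 0.07*0.75*0.84 + 0.70798*0.75*0.16 + 0.70612*0.25*0.84 + 0.907722*0.25*0.16
        = 0.044100 + 0.084958 + 0.148285 + 0.036309 = 0.313652
Keeping only the low oil pressure-present terms gives 0.184594, so
  P(low oil pressure | warning light) = 0.184594 / 0.313652 ≈ 0.5885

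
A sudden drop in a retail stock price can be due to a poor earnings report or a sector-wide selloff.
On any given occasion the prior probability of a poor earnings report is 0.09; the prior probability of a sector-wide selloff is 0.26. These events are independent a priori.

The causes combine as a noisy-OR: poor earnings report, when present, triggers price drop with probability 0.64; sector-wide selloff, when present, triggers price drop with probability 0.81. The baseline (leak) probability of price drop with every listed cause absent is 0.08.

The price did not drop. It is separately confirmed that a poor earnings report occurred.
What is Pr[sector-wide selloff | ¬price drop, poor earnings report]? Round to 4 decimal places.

Pr[sector-wide selloff | ¬price drop, poor earnings report] ≈ 0.0626

Under noisy-OR, P(price drop | causes) = 1 − (1−0.08)·∏(1−qᵢ) over the active causes.
Enumerate both values of sector-wide selloff and weight by the priors:
  P(¬price drop | poor earnings report) = 0.3312*0.74 + 0.062928*0.26
        = 0.245088 + 0.016361 = 0.261449
Configurations with sector-wide selloff contribute 0.016361, so
  P(sector-wide selloff | ¬price drop, poor earnings report) = 0.016361 / 0.261449 ≈ 0.0626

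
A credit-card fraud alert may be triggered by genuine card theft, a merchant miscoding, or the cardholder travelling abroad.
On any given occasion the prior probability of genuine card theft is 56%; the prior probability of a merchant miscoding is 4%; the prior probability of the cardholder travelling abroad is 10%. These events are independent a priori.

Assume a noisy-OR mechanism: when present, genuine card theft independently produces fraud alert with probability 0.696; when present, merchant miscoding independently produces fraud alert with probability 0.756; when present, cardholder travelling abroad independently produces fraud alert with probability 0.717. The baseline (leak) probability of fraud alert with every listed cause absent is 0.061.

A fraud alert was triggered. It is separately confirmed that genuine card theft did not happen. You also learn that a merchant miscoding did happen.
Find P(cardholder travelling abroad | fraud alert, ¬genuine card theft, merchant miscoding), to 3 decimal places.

Under noisy-OR, P(fraud alert | causes) = 1 − (1−0.061)·∏(1−qᵢ) over the active causes.
For the numerator, keep only cardholder travelling abroad=true terms: 0.93516×0.1 = 0.093516
Normalizer over all consistent configurations: 0.770884×0.9 + 0.93516×0.1 = 0.787312
P(cardholder travelling abroad | fraud alert, ¬genuine card theft, merchant miscoding) = 0.093516/0.787312 ≈ 0.119

P(cardholder travelling abroad | fraud alert, ¬genuine card theft, merchant miscoding) ≈ 0.119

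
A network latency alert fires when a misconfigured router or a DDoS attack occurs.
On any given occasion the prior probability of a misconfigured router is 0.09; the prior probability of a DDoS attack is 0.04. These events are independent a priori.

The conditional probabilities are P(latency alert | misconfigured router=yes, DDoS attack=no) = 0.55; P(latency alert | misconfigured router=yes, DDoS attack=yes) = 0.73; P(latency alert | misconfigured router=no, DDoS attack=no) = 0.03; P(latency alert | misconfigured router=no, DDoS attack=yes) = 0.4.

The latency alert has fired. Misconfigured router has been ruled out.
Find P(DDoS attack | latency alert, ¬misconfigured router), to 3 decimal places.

P(latency alert | ¬misconfigured router) = 0.03×0.96 + 0.4×0.04 = 0.028800 + 0.016000 = 0.044800
Of this, 0.016000 comes from 0.4×0.04 (the DDoS attack=true cases).
So P(DDoS attack | latency alert, ¬misconfigured router) = 0.016000/0.044800 ≈ 0.357.

P(DDoS attack | latency alert, ¬misconfigured router) ≈ 0.357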